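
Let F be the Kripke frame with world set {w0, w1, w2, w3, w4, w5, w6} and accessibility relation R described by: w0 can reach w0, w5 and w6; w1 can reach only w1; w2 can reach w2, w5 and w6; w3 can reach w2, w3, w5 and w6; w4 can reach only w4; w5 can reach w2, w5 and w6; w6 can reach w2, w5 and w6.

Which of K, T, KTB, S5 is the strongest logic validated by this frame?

T

Reflexive (axiom T): yes — every world is R-related to itself.
Symmetric (axiom B): no — w0 R w5 but not w5 R w0.
Euclidean (axiom 5): no — w0 R w5 and w0 R w0, but not w5 R w0.
So F validates K, T; KTB would additionally require R to be symmetric. The strongest is T.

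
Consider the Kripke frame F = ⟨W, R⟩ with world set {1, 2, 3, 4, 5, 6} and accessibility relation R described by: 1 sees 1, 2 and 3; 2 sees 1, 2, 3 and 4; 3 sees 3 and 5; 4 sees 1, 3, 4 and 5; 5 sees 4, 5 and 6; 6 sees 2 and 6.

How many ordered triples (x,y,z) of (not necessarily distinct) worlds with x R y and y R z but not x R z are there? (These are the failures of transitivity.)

14

Enumerating: (1,2,4), (1,3,5), (2,3,5), (2,4,5), (3,5,4), (3,5,6), (4,1,2), (4,5,6), (5,4,1), (5,4,3), (5,6,2), (6,2,1), (6,2,3), (6,2,4).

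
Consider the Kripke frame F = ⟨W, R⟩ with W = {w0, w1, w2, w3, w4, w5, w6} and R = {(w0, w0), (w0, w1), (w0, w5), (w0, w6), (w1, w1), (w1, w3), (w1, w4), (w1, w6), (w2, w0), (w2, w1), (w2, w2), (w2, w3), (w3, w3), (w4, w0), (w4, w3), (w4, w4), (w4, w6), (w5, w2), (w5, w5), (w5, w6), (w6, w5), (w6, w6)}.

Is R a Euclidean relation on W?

No

Euclidean: no — w0 R w1 and w0 R w5, but not w1 R w5.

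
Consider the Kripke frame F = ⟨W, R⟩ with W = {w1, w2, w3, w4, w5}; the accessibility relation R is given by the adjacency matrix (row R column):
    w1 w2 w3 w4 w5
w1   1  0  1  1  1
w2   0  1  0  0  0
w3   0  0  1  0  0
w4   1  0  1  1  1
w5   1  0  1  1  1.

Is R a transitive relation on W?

Yes

Transitive: yes — every two-step R-path is closed by a direct edge.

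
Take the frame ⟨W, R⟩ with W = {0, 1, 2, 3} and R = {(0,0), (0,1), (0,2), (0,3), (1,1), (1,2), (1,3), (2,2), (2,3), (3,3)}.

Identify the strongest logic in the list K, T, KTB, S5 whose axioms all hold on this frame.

Reflexive (axiom T): yes — every world is R-related to itself.
Symmetric (axiom B): no — 0 R 1 but not 1 R 0.
Euclidean (axiom 5): no — 0 R 2 and 0 R 1, but not 2 R 1.
So F validates K, T; KTB would additionally require R to be symmetric. The strongest is T.

T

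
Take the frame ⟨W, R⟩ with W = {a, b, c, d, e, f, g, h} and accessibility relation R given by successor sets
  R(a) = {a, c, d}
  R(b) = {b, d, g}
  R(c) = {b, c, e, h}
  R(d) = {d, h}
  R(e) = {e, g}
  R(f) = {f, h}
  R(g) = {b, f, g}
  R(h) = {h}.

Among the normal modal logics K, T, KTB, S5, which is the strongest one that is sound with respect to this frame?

T

Reflexive (axiom T): yes — every world is R-related to itself.
Symmetric (axiom B): no — a R c but not c R a.
Euclidean (axiom 5): no — a R c and a R d, but not c R d.
So F validates K, T; KTB would additionally require R to be symmetric. The strongest is T.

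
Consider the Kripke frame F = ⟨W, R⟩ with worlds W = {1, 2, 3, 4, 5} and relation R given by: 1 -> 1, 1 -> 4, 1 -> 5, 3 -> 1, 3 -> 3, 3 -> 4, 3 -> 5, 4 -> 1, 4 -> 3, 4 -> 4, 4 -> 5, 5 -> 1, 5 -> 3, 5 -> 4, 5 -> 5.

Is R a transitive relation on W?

Transitive: no — 1 R 4 and 4 R 3, but not 1 R 3.

No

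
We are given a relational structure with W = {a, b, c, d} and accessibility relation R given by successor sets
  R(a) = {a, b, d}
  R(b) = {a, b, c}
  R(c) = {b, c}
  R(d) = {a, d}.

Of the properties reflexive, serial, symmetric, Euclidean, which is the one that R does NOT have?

Reflexive: yes — every world is R-related to itself.
Serial: yes — every world has a successor (e.g. a R a).
Symmetric: yes — every pair in R has its reverse in R.
Euclidean: no — a R b and a R d, but not b R d.
Only Euclidean fails.

Euclidean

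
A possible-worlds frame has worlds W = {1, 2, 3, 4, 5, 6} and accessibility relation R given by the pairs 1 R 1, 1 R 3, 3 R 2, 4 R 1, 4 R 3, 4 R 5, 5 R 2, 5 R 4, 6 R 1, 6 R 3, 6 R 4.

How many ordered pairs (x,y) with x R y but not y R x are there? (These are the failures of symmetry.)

8

Enumerating: (1,3), (3,2), (4,1), (4,3), (5,2), (6,1), (6,3), (6,4).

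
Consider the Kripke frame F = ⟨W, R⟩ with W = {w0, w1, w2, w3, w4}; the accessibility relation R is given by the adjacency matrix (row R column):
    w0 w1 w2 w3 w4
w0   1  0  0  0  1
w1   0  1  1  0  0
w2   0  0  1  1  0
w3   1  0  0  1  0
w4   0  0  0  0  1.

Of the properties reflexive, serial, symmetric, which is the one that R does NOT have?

symmetric

Reflexive: yes — every world is R-related to itself.
Serial: yes — every world has a successor (e.g. w0 R w0).
Symmetric: no — w0 R w4 but not w4 R w0.
Only symmetric fails.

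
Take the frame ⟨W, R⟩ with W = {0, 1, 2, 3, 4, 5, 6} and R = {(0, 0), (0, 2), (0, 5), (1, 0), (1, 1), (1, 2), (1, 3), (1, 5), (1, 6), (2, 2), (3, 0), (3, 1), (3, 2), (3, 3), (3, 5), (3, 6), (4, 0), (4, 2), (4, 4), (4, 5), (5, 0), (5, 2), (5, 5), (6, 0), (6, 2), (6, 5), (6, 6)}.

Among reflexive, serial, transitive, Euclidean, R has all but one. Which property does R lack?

Reflexive: yes — every world is R-related to itself.
Serial: yes — every world has a successor (e.g. 0 R 0).
Transitive: yes — every two-step R-path is closed by a direct edge.
Euclidean: no — 0 R 2 and 0 R 5, but not 2 R 5.
Only Euclidean fails.

Euclidean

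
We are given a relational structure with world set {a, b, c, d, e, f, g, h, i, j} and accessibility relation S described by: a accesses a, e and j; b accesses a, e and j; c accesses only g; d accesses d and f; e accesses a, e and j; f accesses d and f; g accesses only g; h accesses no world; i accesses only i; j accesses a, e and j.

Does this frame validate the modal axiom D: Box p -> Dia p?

No

The schema D characterises exactly the serial frames.
Serial: no — h has no S-successor.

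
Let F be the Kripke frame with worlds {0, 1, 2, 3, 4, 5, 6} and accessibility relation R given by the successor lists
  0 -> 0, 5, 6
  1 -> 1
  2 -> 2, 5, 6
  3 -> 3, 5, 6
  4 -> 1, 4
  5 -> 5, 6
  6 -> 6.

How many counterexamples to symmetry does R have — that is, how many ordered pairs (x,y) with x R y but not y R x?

Enumerating: (0,5), (0,6), (2,5), (2,6), (3,5), (3,6), (4,1), (5,6).

8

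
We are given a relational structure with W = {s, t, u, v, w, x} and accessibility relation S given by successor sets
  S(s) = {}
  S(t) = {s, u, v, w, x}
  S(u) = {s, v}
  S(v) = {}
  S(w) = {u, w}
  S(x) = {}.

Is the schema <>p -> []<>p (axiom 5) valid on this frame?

No

The schema 5 characterises exactly the Euclidean frames.
Euclidean: no — t S s and t S u, but not s S u.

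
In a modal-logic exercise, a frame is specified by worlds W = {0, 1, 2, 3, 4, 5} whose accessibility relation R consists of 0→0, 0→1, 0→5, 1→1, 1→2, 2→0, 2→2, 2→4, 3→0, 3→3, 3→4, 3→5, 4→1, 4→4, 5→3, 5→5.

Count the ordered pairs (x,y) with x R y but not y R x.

8

Enumerating: (0,1), (0,5), (1,2), (2,0), (2,4), (3,0), (3,4), (4,1).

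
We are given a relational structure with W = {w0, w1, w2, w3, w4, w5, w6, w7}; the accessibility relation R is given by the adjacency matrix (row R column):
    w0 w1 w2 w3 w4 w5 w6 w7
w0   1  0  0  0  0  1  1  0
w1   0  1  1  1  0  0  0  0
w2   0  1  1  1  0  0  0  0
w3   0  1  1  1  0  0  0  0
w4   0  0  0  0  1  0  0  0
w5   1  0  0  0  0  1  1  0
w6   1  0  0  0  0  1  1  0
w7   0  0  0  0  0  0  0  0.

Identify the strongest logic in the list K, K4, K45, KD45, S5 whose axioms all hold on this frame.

K45

Transitive (axiom 4): yes — every two-step R-path is closed by a direct edge.
Euclidean (axiom 5): yes — any two successors of a common world are R-related.
Serial (axiom D): no — w7 has no R-successor.
Reflexive (axiom T): no — w7 is not related to itself.
So F validates K, K4, K45; KD45 would additionally require R to be serial. The strongest is K45.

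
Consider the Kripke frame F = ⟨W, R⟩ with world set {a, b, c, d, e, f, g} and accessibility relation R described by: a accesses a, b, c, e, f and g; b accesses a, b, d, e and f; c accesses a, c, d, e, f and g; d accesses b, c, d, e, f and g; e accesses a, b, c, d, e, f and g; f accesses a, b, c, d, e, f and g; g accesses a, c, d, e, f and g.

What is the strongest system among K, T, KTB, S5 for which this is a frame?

Reflexive (axiom T): yes — every world is R-related to itself.
Symmetric (axiom B): yes — every pair in R has its reverse in R.
Euclidean (axiom 5): no — a R b and a R c, but not b R c.
So F validates K, T, KTB; S5 would additionally require R to be Euclidean. The strongest is KTB.

KTB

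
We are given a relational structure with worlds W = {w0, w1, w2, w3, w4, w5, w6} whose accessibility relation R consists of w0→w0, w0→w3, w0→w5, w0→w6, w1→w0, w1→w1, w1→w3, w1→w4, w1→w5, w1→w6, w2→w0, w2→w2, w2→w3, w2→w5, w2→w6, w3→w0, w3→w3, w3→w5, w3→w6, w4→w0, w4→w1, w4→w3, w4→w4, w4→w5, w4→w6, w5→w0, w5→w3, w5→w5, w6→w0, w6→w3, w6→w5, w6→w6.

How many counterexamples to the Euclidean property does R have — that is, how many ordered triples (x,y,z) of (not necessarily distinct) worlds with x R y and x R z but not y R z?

26

Enumerating: (w0,w5,w6), (w1,w0,w1), (w1,w0,w4), (w1,w3,w1), (w1,w3,w4), (w1,w5,w1), (w1,w5,w4), (w1,w5,w6), (w1,w6,w1), (w1,w6,w4), (w2,w0,w2), (w2,w3,w2), … and 14 more.
Total: 26.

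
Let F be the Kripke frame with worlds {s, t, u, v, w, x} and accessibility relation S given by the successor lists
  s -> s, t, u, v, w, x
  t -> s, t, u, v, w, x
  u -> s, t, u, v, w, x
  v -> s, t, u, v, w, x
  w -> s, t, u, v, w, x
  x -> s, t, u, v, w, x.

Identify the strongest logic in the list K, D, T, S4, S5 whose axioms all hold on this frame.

Serial (axiom D): yes — every world has a successor (e.g. s S s).
Reflexive (axiom T): yes — every world is S-related to itself.
Transitive (axiom 4): yes — every two-step S-path is closed by a direct edge.
Euclidean (axiom 5): yes — any two successors of a common world are S-related.
So F validates K, D, T, S4, S5. The strongest is S5.

S5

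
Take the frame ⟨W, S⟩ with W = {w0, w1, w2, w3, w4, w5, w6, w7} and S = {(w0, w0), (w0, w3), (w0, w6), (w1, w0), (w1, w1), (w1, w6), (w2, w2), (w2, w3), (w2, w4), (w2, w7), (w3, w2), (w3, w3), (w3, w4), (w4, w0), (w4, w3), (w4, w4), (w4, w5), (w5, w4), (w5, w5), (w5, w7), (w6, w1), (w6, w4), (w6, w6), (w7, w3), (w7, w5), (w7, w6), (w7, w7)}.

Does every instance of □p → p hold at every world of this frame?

Yes

By correspondence theory, T is valid on a frame iff S is reflexive.
Reflexive: yes — every world is S-related to itself.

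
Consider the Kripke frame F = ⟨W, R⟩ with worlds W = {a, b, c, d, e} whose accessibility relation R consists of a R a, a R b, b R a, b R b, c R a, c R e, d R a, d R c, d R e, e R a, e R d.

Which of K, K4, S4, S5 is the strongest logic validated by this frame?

K

Transitive (axiom 4): no — c R a and a R b, but not c R b.
Reflexive (axiom T): no — c is not related to itself.
Euclidean (axiom 5): no — c R a and c R e, but not a R e.
So F validates K; K4 would additionally require R to be transitive. The strongest is K.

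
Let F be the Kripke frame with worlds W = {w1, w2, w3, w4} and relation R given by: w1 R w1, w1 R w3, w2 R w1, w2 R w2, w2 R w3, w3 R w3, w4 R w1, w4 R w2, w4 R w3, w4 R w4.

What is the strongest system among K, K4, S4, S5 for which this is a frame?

Transitive (axiom 4): yes — every two-step R-path is closed by a direct edge.
Reflexive (axiom T): yes — every world is R-related to itself.
Euclidean (axiom 5): no — w2 R w3 and w2 R w1, but not w3 R w1.
So F validates K, K4, S4; S5 would additionally require R to be Euclidean. The strongest is S4.

S4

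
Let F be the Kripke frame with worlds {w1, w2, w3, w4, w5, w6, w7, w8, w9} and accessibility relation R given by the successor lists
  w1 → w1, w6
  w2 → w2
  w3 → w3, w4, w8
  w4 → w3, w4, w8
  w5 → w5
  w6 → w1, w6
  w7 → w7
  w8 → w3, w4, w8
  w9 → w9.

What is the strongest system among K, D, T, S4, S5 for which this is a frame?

Serial (axiom D): yes — every world has a successor (e.g. w1 R w1).
Reflexive (axiom T): yes — every world is R-related to itself.
Transitive (axiom 4): yes — every two-step R-path is closed by a direct edge.
Euclidean (axiom 5): yes — any two successors of a common world are R-related.
So F validates K, D, T, S4, S5. The strongest is S5.

S5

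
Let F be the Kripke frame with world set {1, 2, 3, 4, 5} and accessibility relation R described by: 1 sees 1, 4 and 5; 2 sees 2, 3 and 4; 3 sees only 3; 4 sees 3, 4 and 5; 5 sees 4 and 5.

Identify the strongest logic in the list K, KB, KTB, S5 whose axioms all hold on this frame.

K

Symmetric (axiom B): no — 1 R 4 but not 4 R 1.
Reflexive (axiom T): yes — every world is R-related to itself.
Euclidean (axiom 5): no — 2 R 3 and 2 R 4, but not 3 R 4.
So F validates K; KB would additionally require R to be symmetric. The strongest is K.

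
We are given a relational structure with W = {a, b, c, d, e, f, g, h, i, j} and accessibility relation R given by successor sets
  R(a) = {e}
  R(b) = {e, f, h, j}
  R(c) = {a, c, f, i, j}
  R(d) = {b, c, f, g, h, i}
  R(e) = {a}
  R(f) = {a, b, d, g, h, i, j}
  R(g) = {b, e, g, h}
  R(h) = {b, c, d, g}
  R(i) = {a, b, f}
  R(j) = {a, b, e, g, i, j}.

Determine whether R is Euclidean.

No

Euclidean: no — b R e and b R f, but not e R f.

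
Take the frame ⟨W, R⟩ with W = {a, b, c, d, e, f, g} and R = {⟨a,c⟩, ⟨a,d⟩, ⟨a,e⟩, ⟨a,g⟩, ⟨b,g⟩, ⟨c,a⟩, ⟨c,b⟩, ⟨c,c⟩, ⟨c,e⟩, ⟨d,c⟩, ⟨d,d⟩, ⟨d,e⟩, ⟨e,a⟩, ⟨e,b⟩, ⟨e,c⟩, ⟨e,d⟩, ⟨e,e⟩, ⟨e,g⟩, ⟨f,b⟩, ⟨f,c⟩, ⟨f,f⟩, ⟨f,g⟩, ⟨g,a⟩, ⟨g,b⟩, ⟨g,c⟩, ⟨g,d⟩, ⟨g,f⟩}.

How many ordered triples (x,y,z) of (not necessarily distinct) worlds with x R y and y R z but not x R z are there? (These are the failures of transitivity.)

Enumerating: (a,c,a), (a,c,b), (a,e,a), (a,e,b), (a,g,a), (a,g,b), (a,g,f), (b,g,a), (b,g,b), (b,g,c), (b,g,d), (b,g,f), … and 21 more.
Total: 33.

33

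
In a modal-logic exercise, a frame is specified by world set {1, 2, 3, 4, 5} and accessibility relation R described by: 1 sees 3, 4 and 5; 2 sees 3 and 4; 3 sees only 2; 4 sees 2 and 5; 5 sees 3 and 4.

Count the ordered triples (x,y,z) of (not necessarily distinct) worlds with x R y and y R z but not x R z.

14

Enumerating: (1,3,2), (1,4,2), (2,3,2), (2,4,2), (2,4,5), (3,2,3), (3,2,4), (4,2,3), (4,2,4), (4,5,3), (4,5,4), (5,3,2), (5,4,2), (5,4,5).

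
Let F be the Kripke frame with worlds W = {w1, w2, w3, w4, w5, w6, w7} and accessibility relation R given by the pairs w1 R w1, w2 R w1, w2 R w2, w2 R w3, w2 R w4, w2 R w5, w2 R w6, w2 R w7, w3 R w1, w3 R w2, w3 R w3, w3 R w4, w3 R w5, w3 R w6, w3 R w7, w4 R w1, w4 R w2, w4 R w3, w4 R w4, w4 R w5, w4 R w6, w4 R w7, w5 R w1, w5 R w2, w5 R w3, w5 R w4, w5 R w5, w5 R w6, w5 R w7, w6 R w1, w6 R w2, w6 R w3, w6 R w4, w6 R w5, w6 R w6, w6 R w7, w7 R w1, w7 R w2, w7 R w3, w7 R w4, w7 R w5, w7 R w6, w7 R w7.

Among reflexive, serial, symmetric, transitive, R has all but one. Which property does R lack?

Reflexive: yes — every world is R-related to itself.
Serial: yes — every world has a successor (e.g. w1 R w1).
Symmetric: no — w2 R w1 but not w1 R w2.
Transitive: yes — every two-step R-path is closed by a direct edge.
Only symmetric fails.

symmetric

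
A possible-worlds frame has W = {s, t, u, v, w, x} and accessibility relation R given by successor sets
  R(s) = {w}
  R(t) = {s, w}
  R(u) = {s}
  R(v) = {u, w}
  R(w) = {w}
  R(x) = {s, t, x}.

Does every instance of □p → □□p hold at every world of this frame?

Axiom 4 corresponds to the accessibility relation being transitive.
Transitive: no — u R s and s R w, but not u R w.

No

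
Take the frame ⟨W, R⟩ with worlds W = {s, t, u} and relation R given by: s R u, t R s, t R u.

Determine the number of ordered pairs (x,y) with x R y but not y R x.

Enumerating: (s,u), (t,s), (t,u).

3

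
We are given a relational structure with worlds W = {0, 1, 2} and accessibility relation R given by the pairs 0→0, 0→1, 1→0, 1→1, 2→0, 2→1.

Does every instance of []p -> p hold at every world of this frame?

The schema T characterises exactly the reflexive frames.
Reflexive: no — 2 is not related to itself.

No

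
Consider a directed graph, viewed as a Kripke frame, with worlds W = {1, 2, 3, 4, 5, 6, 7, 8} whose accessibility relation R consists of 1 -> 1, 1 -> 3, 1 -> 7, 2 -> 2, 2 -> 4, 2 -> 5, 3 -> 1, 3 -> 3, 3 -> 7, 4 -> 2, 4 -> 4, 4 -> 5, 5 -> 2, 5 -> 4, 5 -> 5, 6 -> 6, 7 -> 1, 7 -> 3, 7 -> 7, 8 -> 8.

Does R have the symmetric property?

Yes

Symmetric: yes — every pair in R has its reverse in R.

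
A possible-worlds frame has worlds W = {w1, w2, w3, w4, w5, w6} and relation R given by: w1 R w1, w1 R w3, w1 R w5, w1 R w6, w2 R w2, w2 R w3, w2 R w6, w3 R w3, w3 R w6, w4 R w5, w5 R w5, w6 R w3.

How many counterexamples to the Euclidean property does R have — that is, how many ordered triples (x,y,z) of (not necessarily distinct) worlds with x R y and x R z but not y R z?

12

Enumerating: (w1,w3,w1), (w1,w3,w5), (w1,w5,w1), (w1,w5,w3), (w1,w5,w6), (w1,w6,w1), (w1,w6,w5), (w1,w6,w6), (w2,w3,w2), (w2,w6,w2), (w2,w6,w6), (w3,w6,w6).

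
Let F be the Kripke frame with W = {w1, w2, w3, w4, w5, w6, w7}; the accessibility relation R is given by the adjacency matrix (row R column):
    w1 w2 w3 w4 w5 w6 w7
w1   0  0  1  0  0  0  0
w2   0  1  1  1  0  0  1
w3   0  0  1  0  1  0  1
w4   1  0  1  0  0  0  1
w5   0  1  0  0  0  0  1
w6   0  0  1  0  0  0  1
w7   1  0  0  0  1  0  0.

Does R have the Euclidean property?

No

Euclidean: no — w2 R w3 and w2 R w4, but not w3 R w4.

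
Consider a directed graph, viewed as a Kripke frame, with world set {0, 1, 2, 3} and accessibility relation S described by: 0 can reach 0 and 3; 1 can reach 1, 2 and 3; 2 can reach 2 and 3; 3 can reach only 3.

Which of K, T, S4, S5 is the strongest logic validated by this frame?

S4

Reflexive (axiom T): yes — every world is S-related to itself.
Transitive (axiom 4): yes — every two-step S-path is closed by a direct edge.
Euclidean (axiom 5): no — 1 S 3 and 1 S 2, but not 3 S 2.
So F validates K, T, S4; S5 would additionally require S to be Euclidean. The strongest is S4.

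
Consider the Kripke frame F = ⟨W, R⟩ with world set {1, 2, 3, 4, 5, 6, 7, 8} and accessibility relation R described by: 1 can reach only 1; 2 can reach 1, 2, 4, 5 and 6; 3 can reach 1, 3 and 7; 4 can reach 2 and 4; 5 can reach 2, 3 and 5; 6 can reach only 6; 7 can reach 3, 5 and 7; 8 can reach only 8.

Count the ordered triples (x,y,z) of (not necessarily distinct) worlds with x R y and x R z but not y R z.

Enumerating: (2,1,2), (2,1,4), (2,1,5), (2,1,6), (2,4,1), (2,4,5), (2,4,6), (2,5,1), (2,5,4), (2,5,6), (2,6,1), (2,6,2), … and 10 more.
Total: 22.

22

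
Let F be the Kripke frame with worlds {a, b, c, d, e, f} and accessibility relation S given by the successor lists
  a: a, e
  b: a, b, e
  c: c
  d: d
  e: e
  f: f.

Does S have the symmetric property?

No

Symmetric: no — a S e but not e S a.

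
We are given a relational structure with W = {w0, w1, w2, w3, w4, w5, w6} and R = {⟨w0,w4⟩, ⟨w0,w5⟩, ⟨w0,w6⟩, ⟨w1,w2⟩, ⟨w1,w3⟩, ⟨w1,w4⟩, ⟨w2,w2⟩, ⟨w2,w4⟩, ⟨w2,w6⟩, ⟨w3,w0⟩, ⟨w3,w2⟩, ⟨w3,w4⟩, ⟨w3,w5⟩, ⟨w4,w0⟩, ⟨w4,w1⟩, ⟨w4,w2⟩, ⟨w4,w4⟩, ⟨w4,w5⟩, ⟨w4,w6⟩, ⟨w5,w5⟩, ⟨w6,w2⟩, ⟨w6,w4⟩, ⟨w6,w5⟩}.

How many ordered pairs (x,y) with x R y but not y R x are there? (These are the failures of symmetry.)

10

Enumerating: (w0,w5), (w0,w6), (w1,w2), (w1,w3), (w3,w0), (w3,w2), (w3,w4), (w3,w5), (w4,w5), (w6,w5).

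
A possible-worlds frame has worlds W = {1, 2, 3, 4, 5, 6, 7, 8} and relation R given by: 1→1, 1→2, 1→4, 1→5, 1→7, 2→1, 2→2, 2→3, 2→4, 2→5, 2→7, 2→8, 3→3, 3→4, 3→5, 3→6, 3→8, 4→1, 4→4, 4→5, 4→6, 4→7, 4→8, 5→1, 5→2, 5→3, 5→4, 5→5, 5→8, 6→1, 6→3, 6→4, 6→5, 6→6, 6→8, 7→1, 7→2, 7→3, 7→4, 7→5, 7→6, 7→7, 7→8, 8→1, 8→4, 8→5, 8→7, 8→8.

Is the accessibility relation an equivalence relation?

No

Reflexive: yes — every world is R-related to itself.
Symmetric: no — 2 R 3 but not 3 R 2.
Transitive: no — 1 R 2 and 2 R 3, but not 1 R 3.
So R is not an equivalence relation.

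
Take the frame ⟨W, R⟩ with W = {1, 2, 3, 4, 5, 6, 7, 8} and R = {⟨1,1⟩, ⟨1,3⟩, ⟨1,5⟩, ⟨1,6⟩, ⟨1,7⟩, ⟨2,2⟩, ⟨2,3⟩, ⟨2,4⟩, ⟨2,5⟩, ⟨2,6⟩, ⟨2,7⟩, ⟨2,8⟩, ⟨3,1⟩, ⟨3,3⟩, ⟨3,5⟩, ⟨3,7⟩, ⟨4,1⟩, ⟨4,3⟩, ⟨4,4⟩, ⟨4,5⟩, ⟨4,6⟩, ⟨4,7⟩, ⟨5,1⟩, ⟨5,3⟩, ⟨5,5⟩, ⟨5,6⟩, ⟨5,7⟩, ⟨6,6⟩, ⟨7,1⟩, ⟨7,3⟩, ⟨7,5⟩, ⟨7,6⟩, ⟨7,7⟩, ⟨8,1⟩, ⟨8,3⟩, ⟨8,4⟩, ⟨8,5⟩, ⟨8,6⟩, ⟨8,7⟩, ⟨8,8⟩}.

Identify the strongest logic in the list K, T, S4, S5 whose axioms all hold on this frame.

T

Reflexive (axiom T): yes — every world is R-related to itself.
Transitive (axiom 4): no — 2 R 3 and 3 R 1, but not 2 R 1.
Euclidean (axiom 5): no — 1 R 3 and 1 R 6, but not 3 R 6.
So F validates K, T; S4 would additionally require R to be transitive. The strongest is T.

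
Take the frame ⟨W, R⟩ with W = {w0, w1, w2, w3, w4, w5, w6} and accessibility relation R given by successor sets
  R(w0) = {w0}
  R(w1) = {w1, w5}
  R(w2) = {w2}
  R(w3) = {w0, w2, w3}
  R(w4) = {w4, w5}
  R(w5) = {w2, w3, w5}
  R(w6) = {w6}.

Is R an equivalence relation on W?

Reflexive: yes — every world is R-related to itself.
Symmetric: no — w1 R w5 but not w5 R w1.
Transitive: no — w1 R w5 and w5 R w2, but not w1 R w2.
So R is not an equivalence relation.

No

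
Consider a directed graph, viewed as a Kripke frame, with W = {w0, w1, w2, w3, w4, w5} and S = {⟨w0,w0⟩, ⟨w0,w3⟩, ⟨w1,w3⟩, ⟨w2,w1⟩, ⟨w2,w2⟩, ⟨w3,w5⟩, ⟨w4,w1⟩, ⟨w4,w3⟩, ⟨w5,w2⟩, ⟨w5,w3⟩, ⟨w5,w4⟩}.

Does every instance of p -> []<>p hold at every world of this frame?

No

The schema B characterises exactly the symmetric frames.
Symmetric: no — w0 S w3 but not w3 S w0.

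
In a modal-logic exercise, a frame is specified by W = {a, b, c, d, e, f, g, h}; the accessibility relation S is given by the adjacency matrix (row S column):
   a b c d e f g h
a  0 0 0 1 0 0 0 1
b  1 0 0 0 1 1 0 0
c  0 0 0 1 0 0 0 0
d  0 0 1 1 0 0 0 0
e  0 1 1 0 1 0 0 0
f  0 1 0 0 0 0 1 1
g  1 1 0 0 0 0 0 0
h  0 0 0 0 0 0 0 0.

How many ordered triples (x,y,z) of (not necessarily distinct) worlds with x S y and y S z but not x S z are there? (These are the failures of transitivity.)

20

Enumerating: (a,d,c), (b,a,d), (b,a,h), (b,e,b), (b,e,c), (b,f,b), (b,f,g), (b,f,h), (c,d,c), (e,b,a), (e,b,f), (e,c,d), … and 8 more.
Total: 20.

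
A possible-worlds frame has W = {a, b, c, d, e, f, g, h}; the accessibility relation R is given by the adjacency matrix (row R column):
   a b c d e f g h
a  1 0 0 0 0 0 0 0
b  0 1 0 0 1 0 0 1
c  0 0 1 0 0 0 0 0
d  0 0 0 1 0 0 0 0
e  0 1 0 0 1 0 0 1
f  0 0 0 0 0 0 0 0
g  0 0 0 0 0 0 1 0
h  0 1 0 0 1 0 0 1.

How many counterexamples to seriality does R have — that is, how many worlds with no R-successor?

Enumerating: f.

1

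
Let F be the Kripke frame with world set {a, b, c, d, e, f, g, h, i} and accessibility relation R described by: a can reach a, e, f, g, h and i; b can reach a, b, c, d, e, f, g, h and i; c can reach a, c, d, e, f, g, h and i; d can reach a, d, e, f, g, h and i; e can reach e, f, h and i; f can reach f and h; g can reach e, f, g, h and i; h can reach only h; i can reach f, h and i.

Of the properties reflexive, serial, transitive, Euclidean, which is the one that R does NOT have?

Euclidean

Reflexive: yes — every world is R-related to itself.
Serial: yes — every world has a successor (e.g. a R a).
Transitive: yes — every two-step R-path is closed by a direct edge.
Euclidean: no — a R e and a R g, but not e R g.
Only Euclidean fails.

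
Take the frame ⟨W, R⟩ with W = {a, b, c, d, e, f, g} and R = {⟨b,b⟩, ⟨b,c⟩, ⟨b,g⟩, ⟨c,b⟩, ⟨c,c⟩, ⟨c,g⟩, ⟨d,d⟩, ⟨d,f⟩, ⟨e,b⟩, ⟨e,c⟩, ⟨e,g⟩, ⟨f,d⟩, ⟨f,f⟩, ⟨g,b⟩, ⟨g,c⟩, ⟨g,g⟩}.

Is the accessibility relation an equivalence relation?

Reflexive: no — a is not related to itself.
Symmetric: no — e R b but not b R e.
Transitive: yes — every two-step R-path is closed by a direct edge.
So R is not an equivalence relation.

No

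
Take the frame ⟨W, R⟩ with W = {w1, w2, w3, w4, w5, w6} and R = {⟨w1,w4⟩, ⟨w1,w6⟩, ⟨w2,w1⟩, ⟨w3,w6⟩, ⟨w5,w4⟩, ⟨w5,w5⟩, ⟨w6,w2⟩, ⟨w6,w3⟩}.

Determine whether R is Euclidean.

Euclidean: no — w1 R w4 and w1 R w6, but not w4 R w6.

No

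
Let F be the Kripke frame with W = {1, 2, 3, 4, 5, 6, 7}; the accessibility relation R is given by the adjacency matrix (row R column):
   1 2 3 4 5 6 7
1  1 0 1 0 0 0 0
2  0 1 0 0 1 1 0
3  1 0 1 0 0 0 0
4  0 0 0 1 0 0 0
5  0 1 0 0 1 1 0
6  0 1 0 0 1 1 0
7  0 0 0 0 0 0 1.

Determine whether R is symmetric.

Yes

Symmetric: yes — every pair in R has its reverse in R.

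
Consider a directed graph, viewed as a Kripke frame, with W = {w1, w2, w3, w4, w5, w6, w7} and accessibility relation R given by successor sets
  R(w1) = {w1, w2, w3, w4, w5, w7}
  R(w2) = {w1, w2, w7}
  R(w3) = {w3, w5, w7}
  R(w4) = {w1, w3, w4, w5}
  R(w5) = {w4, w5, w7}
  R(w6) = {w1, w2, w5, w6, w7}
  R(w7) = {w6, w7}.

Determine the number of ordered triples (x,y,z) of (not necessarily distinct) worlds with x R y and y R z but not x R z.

Enumerating: (w1,w7,w6), (w2,w1,w3), (w2,w1,w4), (w2,w1,w5), (w2,w7,w6), (w3,w5,w4), (w3,w7,w6), (w4,w1,w2), (w4,w1,w7), (w4,w3,w7), (w4,w5,w7), (w5,w4,w1), … and 8 more.
Total: 20.

20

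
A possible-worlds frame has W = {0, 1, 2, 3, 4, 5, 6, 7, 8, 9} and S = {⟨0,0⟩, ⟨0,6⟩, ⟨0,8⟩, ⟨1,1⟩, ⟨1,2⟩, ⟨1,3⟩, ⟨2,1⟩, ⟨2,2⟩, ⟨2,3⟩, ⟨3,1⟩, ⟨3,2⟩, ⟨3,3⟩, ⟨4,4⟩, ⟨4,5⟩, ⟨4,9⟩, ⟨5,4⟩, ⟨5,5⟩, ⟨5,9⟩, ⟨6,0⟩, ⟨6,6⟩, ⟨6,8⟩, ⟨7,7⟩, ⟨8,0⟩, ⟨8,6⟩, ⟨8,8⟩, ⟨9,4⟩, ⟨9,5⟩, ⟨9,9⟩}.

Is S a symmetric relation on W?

Yes

Symmetric: yes — every pair in S has its reverse in S.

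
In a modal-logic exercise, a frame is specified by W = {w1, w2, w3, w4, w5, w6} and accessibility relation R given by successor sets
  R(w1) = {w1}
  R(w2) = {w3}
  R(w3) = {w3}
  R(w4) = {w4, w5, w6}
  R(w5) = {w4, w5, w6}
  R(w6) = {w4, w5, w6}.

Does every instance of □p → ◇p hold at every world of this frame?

Axiom D corresponds to the accessibility relation being serial.
Serial: yes — every world has a successor (e.g. w1 R w1).

Yes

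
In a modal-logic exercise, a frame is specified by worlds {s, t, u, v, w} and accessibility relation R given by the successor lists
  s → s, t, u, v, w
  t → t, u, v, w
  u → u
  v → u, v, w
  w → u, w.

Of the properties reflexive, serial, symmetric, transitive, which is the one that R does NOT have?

Reflexive: yes — every world is R-related to itself.
Serial: yes — every world has a successor (e.g. s R s).
Symmetric: no — s R t but not t R s.
Transitive: yes — every two-step R-path is closed by a direct edge.
Only symmetric fails.

symmetric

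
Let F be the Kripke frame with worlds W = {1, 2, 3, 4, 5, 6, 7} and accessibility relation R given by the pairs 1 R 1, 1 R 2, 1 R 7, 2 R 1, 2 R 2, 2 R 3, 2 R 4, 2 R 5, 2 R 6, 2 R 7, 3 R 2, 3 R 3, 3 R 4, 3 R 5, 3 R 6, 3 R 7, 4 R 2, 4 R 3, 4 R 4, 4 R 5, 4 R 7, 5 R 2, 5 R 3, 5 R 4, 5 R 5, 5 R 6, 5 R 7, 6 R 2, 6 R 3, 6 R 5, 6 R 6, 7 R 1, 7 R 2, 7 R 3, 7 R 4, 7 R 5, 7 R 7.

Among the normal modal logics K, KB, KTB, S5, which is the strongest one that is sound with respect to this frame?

KTB

Symmetric (axiom B): yes — every pair in R has its reverse in R.
Reflexive (axiom T): yes — every world is R-related to itself.
Euclidean (axiom 5): no — 2 R 1 and 2 R 3, but not 1 R 3.
So F validates K, KB, KTB; S5 would additionally require R to be Euclidean. The strongest is KTB.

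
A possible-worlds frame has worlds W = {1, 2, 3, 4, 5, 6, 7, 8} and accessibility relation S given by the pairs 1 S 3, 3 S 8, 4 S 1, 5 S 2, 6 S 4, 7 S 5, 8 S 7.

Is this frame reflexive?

Reflexive: no — 1 is not related to itself.

No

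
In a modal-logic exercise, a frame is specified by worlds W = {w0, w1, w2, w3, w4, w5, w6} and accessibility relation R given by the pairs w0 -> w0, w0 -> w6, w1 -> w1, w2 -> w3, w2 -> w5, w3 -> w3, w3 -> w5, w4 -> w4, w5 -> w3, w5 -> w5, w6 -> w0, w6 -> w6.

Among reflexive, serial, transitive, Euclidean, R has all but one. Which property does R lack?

Reflexive: no — w2 is not related to itself.
Serial: yes — every world has a successor (e.g. w0 R w0).
Transitive: yes — every two-step R-path is closed by a direct edge.
Euclidean: yes — any two successors of a common world are R-related.
Only reflexive fails.

reflexive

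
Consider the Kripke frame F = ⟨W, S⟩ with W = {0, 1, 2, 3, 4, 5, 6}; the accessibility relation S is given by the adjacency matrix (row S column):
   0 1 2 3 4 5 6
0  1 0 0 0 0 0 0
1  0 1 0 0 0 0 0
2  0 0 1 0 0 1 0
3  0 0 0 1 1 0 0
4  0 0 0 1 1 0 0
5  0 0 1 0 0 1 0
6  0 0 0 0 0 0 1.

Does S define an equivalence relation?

Reflexive: yes — every world is S-related to itself.
Symmetric: yes — every pair in S has its reverse in S.
Transitive: yes — every two-step S-path is closed by a direct edge.
So S is an equivalence relation.

Yes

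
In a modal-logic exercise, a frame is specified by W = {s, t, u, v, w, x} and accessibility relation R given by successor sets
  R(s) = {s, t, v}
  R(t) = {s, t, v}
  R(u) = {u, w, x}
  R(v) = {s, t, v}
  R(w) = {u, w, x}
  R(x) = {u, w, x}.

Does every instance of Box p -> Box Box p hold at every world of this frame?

By correspondence theory, 4 is valid on a frame iff R is transitive.
Transitive: yes — every two-step R-path is closed by a direct edge.

Yes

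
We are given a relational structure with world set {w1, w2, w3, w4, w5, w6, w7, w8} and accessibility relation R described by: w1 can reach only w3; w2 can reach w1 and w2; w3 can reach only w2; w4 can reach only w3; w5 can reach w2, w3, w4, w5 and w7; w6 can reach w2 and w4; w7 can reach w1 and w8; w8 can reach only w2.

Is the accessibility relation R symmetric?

Symmetric: no — w1 R w3 but not w3 R w1.

No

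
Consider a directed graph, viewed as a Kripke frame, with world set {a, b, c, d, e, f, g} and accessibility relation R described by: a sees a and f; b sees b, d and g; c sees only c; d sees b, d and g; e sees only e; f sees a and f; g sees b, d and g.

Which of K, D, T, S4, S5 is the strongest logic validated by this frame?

S5

Serial (axiom D): yes — every world has a successor (e.g. a R a).
Reflexive (axiom T): yes — every world is R-related to itself.
Transitive (axiom 4): yes — every two-step R-path is closed by a direct edge.
Euclidean (axiom 5): yes — any two successors of a common world are R-related.
So F validates K, D, T, S4, S5. The strongest is S5.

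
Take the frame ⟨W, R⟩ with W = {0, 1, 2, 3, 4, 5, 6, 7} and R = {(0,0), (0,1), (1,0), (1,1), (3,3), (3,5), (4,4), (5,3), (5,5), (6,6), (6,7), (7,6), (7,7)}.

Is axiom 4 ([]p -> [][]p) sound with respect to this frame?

Yes

Axiom 4 corresponds to the accessibility relation being transitive.
Transitive: yes — every two-step R-path is closed by a direct edge.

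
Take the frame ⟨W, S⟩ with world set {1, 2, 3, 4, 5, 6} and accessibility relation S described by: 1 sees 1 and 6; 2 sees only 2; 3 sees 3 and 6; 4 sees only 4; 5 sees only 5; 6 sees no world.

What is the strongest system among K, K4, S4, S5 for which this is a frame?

Transitive (axiom 4): yes — every two-step S-path is closed by a direct edge.
Reflexive (axiom T): no — 6 is not related to itself.
Euclidean (axiom 5): no — 1 S 6 and 1 S 1, but not 6 S 1.
So F validates K, K4; S4 would additionally require S to be reflexive. The strongest is K4.

K4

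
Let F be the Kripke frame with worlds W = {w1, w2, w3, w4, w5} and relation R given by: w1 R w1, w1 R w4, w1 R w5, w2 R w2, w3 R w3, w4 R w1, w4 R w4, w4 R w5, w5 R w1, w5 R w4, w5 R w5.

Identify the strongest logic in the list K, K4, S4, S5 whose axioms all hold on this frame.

Transitive (axiom 4): yes — every two-step R-path is closed by a direct edge.
Reflexive (axiom T): yes — every world is R-related to itself.
Euclidean (axiom 5): yes — any two successors of a common world are R-related.
So F validates K, K4, S4, S5. The strongest is S5.

S5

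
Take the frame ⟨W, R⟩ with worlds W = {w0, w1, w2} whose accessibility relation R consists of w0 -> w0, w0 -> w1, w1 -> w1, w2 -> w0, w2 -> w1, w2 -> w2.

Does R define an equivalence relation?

Reflexive: yes — every world is R-related to itself.
Symmetric: no — w0 R w1 but not w1 R w0.
Transitive: yes — every two-step R-path is closed by a direct edge.
So R is not an equivalence relation.

No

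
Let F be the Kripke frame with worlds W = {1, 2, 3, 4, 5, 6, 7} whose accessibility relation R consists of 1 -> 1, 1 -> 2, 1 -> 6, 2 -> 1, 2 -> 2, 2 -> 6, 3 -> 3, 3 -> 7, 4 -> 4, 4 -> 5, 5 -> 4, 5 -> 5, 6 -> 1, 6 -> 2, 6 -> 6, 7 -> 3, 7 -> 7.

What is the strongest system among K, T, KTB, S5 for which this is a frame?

Reflexive (axiom T): yes — every world is R-related to itself.
Symmetric (axiom B): yes — every pair in R has its reverse in R.
Euclidean (axiom 5): yes — any two successors of a common world are R-related.
So F validates K, T, KTB, S5. The strongest is S5.

S5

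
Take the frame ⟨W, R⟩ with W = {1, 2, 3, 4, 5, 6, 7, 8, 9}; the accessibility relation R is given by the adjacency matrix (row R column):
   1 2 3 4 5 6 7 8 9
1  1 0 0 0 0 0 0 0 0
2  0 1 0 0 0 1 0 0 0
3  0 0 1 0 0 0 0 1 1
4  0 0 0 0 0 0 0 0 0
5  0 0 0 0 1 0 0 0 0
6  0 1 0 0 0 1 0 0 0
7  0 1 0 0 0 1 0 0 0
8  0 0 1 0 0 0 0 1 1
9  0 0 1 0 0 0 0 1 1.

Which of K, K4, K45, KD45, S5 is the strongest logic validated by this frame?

Transitive (axiom 4): yes — every two-step R-path is closed by a direct edge.
Euclidean (axiom 5): yes — any two successors of a common world are R-related.
Serial (axiom D): no — 4 has no R-successor.
Reflexive (axiom T): no — 4 is not related to itself.
So F validates K, K4, K45; KD45 would additionally require R to be serial. The strongest is K45.

K45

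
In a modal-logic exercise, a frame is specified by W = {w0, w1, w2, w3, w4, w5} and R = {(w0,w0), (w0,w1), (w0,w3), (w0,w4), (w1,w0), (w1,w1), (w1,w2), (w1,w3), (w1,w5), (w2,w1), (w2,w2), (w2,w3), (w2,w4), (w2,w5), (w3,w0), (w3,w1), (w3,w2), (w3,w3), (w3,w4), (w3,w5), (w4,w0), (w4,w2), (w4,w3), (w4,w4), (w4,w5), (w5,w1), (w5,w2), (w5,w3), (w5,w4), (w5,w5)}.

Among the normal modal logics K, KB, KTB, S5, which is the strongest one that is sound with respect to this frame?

KTB

Symmetric (axiom B): yes — every pair in R has its reverse in R.
Reflexive (axiom T): yes — every world is R-related to itself.
Euclidean (axiom 5): no — w0 R w1 and w0 R w4, but not w1 R w4.
So F validates K, KB, KTB; S5 would additionally require R to be Euclidean. The strongest is KTB.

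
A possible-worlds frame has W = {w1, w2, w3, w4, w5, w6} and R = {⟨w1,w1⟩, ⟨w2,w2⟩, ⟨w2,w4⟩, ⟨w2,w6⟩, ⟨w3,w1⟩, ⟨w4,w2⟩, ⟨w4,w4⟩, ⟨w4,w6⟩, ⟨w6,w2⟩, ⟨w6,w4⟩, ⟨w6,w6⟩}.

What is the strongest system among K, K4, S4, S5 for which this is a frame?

Transitive (axiom 4): yes — every two-step R-path is closed by a direct edge.
Reflexive (axiom T): no — w3 is not related to itself.
Euclidean (axiom 5): yes — any two successors of a common world are R-related.
So F validates K, K4; S4 would additionally require R to be reflexive. The strongest is K4.

K4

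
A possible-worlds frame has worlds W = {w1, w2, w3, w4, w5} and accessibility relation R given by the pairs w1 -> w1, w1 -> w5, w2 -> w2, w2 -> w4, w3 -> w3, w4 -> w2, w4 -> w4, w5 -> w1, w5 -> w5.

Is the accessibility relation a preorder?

Yes

Reflexive: yes — every world is R-related to itself.
Transitive: yes — every two-step R-path is closed by a direct edge.
So R is a preorder.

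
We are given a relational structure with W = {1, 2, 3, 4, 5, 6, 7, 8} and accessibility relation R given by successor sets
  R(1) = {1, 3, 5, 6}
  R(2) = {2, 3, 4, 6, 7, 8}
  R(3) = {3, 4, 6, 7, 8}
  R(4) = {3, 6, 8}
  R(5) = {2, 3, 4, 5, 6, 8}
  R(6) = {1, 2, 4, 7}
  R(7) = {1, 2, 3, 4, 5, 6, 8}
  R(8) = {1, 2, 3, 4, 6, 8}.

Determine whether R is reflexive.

Reflexive: no — 4 is not related to itself.

No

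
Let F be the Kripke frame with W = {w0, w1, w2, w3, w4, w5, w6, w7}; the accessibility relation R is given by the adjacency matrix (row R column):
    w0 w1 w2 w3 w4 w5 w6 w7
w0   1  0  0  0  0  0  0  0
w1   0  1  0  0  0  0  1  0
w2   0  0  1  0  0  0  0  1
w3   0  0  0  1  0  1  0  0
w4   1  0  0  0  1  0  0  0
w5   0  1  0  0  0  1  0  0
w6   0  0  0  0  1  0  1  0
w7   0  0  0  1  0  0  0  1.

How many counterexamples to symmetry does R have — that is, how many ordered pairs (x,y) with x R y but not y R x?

7

Enumerating: (w1,w6), (w2,w7), (w3,w5), (w4,w0), (w5,w1), (w6,w4), (w7,w3).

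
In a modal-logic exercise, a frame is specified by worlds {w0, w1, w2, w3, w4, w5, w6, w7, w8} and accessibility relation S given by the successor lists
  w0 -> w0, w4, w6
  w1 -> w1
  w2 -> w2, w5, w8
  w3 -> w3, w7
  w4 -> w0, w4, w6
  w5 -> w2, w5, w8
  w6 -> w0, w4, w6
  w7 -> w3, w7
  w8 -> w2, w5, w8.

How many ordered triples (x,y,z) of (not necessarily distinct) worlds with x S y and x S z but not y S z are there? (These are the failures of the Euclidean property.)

S is Euclidean; there are no such tuples.

0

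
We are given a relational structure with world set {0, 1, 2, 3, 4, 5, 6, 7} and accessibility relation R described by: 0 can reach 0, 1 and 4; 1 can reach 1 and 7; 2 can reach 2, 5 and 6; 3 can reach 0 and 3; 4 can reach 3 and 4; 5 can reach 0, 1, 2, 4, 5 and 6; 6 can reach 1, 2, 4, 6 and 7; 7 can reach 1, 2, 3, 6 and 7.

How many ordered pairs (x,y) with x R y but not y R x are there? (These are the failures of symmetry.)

Enumerating: (0,1), (0,4), (3,0), (4,3), (5,0), (5,1), (5,4), (5,6), (6,1), (6,4), (7,2), (7,3).

12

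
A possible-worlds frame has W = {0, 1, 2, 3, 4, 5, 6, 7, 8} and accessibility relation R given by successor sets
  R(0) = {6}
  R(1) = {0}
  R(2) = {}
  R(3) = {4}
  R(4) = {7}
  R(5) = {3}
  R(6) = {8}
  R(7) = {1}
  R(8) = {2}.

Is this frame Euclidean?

No

Euclidean: no — 0 R 6 and 0 R 6, but not 6 R 6.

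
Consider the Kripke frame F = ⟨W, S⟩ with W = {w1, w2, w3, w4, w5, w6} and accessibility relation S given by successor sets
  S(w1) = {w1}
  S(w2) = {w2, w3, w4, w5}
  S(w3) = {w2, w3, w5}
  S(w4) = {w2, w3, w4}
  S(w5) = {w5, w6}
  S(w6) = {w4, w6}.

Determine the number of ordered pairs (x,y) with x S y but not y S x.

Enumerating: (w2,w5), (w3,w5), (w4,w3), (w5,w6), (w6,w4).

5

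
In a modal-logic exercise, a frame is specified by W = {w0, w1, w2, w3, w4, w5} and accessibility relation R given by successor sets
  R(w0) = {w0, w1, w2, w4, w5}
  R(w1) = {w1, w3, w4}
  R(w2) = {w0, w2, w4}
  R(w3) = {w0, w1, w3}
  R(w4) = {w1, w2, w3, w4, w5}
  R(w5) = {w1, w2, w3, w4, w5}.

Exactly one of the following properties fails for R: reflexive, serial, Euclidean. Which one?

Euclidean

Reflexive: yes — every world is R-related to itself.
Serial: yes — every world has a successor (e.g. w0 R w0).
Euclidean: no — w0 R w1 and w0 R w2, but not w1 R w2.
Only Euclidean fails.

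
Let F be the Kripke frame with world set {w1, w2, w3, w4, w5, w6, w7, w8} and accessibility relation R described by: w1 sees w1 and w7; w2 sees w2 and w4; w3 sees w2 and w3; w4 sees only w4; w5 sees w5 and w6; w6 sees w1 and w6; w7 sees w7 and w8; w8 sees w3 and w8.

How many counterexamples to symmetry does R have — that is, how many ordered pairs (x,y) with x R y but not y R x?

Enumerating: (w1,w7), (w2,w4), (w3,w2), (w5,w6), (w6,w1), (w7,w8), (w8,w3).

7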